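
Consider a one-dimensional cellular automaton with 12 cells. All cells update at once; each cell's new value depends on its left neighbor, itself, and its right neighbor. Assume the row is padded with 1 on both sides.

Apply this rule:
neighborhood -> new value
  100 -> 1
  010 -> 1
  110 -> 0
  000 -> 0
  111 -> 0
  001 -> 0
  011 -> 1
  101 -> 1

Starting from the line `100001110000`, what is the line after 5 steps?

010100001100

step 1: 010001001000
step 2: 111001101100
step 3: 000101011010
step 4: 100111110111
step 5: 010100001100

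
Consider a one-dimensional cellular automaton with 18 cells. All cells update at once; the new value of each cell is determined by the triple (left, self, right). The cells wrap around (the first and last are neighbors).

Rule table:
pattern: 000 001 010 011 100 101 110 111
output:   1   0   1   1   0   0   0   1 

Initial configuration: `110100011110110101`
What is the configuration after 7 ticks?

010101010010100101

100101011100100101
000101011000100101
010101010010100101
010101010010100101  (fixed point — unchanged through tick 7)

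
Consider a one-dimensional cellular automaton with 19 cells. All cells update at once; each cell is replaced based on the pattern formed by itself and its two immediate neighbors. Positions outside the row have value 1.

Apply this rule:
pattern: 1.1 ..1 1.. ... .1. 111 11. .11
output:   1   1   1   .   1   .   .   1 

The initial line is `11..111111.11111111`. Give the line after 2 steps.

111..1...11.1.....1

step 1: ..111.....11.......
step 2: 111..1...11.1.....1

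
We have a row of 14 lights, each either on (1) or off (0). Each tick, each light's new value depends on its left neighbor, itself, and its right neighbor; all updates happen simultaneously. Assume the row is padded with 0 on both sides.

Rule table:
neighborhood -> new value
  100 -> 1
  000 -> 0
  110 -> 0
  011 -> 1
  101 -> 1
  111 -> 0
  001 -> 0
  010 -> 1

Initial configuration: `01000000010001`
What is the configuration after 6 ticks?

tick 1: 01100000011001
tick 2: 01010000010101
tick 3: 01111000011111
tick 4: 01000100010000
tick 5: 01100110011000
tick 6: 01010101010100

01010101010100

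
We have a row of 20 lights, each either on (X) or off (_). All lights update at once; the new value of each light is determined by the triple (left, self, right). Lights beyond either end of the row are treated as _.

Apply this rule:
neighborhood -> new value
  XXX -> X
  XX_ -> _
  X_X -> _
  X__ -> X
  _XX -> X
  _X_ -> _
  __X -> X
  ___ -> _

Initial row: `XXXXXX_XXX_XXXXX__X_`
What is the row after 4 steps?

XX_XXX_XXXXX__X___X_

step 1: XXXXX__XX__XXXX_XX_X
step 2: XXXX_XXX_XXXXX__X___
step 3: XXX__XX__XXXX_XX_X__
step 4: XX_XXX_XXXXX__X___X_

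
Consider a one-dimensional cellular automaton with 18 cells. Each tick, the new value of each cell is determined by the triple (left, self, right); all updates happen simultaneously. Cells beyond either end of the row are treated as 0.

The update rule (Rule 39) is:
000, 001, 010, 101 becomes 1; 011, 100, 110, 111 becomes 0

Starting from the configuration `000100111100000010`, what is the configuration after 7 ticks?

111101000001111110
000011011110000000
111100100000111111
000001101111000000
111110010000011111
000000110111100000
111111001000001111

111111001000001111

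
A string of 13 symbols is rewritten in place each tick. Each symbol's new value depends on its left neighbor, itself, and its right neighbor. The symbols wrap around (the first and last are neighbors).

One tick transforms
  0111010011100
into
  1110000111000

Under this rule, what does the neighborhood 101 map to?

At position 4 the neighborhood is 101; the next row has 0 there.

0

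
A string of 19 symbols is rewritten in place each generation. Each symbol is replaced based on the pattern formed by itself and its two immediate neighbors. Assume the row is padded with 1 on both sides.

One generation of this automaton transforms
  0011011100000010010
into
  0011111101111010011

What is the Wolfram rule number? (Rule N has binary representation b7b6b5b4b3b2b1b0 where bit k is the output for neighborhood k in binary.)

237

position 6: 111 → 1  (bit 7 = 1)
position 3: 110 → 1  (bit 6 = 1)
position 4: 101 → 1  (bit 5 = 1)
position 0: 100 → 0  (bit 4 = 0)
position 2: 011 → 1  (bit 3 = 1)
position 14: 010 → 1  (bit 2 = 1)
position 1: 001 → 0  (bit 1 = 0)
position 9: 000 → 1  (bit 0 = 1)
bits b7..b0 = 11101101 = 237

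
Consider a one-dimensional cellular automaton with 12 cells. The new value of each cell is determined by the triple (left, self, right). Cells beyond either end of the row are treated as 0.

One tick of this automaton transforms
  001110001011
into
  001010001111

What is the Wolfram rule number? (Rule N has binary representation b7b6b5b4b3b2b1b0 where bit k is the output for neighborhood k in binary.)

position 3: 111 → 0  (bit 7 = 0)
position 4: 110 → 1  (bit 6 = 1)
position 9: 101 → 1  (bit 5 = 1)
position 5: 100 → 0  (bit 4 = 0)
position 2: 011 → 1  (bit 3 = 1)
position 8: 010 → 1  (bit 2 = 1)
position 1: 001 → 0  (bit 1 = 0)
position 0: 000 → 0  (bit 0 = 0)
bits b7..b0 = 01101100 = 108

108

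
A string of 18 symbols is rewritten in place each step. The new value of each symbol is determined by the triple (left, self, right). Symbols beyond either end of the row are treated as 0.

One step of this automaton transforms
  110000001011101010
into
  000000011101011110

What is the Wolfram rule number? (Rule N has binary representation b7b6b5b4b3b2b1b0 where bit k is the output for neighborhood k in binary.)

position 11: 111 → 1  (bit 7 = 1)
position 1: 110 → 0  (bit 6 = 0)
position 9: 101 → 1  (bit 5 = 1)
position 2: 100 → 0  (bit 4 = 0)
position 0: 011 → 0  (bit 3 = 0)
position 8: 010 → 1  (bit 2 = 1)
position 7: 001 → 1  (bit 1 = 1)
position 3: 000 → 0  (bit 0 = 0)
bits b7..b0 = 10100110 = 166

166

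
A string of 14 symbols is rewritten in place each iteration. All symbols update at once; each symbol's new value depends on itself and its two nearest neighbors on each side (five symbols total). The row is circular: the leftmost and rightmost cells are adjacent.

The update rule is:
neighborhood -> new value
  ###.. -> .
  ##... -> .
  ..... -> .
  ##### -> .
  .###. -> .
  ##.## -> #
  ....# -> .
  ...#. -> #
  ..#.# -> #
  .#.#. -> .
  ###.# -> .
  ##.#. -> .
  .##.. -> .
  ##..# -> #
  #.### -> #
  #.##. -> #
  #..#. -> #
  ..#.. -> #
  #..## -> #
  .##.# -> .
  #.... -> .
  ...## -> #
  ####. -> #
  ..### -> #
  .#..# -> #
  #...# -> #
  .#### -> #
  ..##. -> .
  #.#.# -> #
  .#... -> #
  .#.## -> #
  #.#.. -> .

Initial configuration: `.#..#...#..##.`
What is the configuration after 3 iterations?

###########..#
#........#.###
........######

........######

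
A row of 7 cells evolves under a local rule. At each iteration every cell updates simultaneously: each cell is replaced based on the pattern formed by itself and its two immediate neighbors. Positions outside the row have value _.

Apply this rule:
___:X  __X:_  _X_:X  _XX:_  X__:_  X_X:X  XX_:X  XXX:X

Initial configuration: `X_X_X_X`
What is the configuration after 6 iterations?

X_X__XX

XXXXXXX
_XXXXXX
__XXXXX
X__XXXX
X___XXX
X_X__XX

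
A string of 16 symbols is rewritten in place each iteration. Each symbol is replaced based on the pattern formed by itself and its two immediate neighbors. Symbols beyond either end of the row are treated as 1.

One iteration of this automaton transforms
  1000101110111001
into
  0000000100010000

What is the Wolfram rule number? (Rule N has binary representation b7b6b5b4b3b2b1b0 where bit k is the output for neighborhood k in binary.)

position 7: 111 → 1  (bit 7 = 1)
position 0: 110 → 0  (bit 6 = 0)
position 5: 101 → 0  (bit 5 = 0)
position 1: 100 → 0  (bit 4 = 0)
position 6: 011 → 0  (bit 3 = 0)
position 4: 010 → 0  (bit 2 = 0)
position 3: 001 → 0  (bit 1 = 0)
position 2: 000 → 0  (bit 0 = 0)
bits b7..b0 = 10000000 = 128

128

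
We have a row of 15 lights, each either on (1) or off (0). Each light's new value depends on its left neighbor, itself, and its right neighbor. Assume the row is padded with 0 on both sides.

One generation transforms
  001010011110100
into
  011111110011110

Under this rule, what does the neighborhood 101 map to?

1

At position 3 the neighborhood is 101; the next row has 1 there.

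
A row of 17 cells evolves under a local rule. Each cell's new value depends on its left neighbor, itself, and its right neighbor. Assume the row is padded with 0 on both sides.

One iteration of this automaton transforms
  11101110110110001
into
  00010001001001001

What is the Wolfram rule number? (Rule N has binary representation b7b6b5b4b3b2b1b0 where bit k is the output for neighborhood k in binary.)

52

position 1: 111 → 0  (bit 7 = 0)
position 2: 110 → 0  (bit 6 = 0)
position 3: 101 → 1  (bit 5 = 1)
position 13: 100 → 1  (bit 4 = 1)
position 0: 011 → 0  (bit 3 = 0)
position 16: 010 → 1  (bit 2 = 1)
position 15: 001 → 0  (bit 1 = 0)
position 14: 000 → 0  (bit 0 = 0)
bits b7..b0 = 00110100 = 52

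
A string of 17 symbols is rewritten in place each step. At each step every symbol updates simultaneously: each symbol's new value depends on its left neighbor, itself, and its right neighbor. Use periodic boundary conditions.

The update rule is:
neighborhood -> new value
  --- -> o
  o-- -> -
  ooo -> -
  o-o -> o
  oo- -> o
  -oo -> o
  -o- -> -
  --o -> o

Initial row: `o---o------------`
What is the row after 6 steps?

ooo-oooo-oo----o-

--oo--ooooooooooo
-ooo-oo---------o
oo-oooo-oooooooo-
oooo--ooo------oo
---o-oo-o-oooooo-
ooo-oooo-oo----o-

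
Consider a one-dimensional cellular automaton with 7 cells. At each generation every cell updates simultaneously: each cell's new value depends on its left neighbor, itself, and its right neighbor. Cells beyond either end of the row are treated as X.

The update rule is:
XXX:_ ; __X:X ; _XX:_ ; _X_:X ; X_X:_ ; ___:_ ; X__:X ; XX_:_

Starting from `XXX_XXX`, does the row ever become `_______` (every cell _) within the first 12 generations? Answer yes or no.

generation 1: _______
all cells are _ at generation 1

yes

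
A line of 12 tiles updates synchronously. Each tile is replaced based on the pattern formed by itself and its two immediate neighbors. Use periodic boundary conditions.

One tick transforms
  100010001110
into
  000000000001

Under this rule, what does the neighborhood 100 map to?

At position 1 the neighborhood is 100; the next row has 0 there.

0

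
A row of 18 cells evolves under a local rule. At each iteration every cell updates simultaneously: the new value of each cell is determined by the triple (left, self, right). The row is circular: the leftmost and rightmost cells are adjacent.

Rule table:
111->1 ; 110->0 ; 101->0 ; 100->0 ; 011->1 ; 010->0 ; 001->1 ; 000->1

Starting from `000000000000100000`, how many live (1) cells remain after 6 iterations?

16

iteration 1: 111111111111001111
iteration 2: 111111111110011111
iteration 3: 111111111100111111
iteration 4: 111111111001111111
iteration 5: 111111110011111111
iteration 6: 111111100111111111
count of 1: 16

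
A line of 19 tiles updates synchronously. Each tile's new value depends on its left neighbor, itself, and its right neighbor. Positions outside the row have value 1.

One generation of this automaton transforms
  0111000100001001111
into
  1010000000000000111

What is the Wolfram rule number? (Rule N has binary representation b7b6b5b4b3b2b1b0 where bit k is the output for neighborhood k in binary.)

160

position 2: 111 → 1  (bit 7 = 1)
position 3: 110 → 0  (bit 6 = 0)
position 0: 101 → 1  (bit 5 = 1)
position 4: 100 → 0  (bit 4 = 0)
position 1: 011 → 0  (bit 3 = 0)
position 7: 010 → 0  (bit 2 = 0)
position 6: 001 → 0  (bit 1 = 0)
position 5: 000 → 0  (bit 0 = 0)
bits b7..b0 = 10100000 = 160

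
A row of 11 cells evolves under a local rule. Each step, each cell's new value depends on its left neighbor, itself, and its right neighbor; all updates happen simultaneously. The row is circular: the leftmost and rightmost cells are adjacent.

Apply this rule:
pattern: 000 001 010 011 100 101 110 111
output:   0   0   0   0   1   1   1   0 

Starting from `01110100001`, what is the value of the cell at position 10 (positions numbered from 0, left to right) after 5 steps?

10011010000
01001101000
00100110100
00010011010
00001001101
position 10 holds 1

1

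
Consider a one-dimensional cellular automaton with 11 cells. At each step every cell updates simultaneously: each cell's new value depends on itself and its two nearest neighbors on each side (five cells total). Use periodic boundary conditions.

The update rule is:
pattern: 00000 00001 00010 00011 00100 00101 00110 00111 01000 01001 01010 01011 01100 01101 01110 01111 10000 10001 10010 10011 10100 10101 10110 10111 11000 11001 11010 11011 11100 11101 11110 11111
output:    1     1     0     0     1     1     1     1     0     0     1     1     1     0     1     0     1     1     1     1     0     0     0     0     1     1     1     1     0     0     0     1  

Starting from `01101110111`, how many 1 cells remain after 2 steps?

step 1: 10010101010
step 2: 00111010101
count of 1: 6

6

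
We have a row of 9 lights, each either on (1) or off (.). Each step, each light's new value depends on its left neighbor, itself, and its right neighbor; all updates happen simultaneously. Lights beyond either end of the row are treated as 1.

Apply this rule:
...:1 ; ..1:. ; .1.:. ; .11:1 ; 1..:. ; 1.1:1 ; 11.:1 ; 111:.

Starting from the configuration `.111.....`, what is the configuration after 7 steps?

11.1.111.
.11.11.11
11111111.
.......11
.11111.1.
11...11.1
.1.1.1111

.1.1.1111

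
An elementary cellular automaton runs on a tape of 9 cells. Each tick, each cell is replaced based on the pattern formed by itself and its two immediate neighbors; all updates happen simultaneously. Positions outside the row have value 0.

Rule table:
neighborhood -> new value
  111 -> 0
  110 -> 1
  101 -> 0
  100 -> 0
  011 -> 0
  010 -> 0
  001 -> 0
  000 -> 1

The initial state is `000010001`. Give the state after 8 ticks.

111000100
001010001
100000100
001110001
100010100
001000001
100011100
001000101

001000101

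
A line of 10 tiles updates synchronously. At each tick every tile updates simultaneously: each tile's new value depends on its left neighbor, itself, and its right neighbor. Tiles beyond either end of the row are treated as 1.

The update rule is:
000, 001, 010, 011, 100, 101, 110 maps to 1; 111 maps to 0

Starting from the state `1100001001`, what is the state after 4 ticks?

0111111111
1100000000
0111111111  (repeats tick 1; period 2)
tick 4: 1100000000

1100000000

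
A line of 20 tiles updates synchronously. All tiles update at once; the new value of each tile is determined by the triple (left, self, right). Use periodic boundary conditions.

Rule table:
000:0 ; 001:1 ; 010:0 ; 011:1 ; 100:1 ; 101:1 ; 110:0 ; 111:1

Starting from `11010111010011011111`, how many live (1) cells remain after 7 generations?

15

10101110101110111111
01011101011101111111
10111010111011111110
01110101110111111101
11101011101111111010
11010111011111110101
10101110111111101011
count of 1: 15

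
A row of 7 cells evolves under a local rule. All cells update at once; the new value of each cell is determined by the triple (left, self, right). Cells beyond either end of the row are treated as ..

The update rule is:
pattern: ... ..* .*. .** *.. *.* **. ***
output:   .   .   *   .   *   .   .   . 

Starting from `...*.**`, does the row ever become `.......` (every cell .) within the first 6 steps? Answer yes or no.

yes

...*...
...**..
.....*.
.....**
.......
all cells are . at step 5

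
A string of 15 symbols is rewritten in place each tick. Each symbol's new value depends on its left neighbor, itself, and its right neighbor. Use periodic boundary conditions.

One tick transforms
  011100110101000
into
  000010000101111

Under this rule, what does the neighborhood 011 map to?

At position 1 the neighborhood is 011; the next row has 0 there.

0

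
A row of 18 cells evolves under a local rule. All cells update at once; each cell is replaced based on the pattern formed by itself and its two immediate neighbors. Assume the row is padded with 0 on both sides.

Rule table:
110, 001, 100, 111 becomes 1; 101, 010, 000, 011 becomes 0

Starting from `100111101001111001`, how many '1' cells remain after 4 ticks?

tick 1: 011011100110111110
tick 2: 101001111010011111
tick 3: 000110111001101111
tick 4: 001010011110100111
count of 1: 10

10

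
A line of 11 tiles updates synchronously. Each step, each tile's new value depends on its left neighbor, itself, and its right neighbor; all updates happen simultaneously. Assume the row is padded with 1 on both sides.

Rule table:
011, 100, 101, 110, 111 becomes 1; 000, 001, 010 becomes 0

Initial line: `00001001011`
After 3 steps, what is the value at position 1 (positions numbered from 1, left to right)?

1

10000100111
11000010111
11100001111
position 1 holds 1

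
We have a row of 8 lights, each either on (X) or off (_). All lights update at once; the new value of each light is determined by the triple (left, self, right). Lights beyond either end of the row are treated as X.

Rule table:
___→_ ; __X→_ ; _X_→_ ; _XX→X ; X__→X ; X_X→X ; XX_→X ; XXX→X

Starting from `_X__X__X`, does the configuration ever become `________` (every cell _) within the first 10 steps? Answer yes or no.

no

X_X__X_X
XX_X__XX
XXX_X_XX
XXXX_XXX
XXXXXXXX
XXXXXXXX  (fixed point — unchanged through step 10)
step 10 is XXXXXXXX, still not uniform _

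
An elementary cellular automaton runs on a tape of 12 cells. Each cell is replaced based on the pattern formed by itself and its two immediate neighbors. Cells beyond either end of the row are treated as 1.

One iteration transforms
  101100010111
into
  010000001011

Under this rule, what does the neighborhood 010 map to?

At position 7 the neighborhood is 010; the next row has 0 there.

0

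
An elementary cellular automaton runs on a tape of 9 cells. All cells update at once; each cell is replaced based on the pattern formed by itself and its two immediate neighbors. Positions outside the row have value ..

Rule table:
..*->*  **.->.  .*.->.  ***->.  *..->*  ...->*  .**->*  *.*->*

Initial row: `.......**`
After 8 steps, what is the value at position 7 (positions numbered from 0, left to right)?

step 1: ********.
step 2: *.......*
step 3: .*******.
step 4: **......*
step 5: *.******.
step 6: .**.....*
step 7: **.*****.
step 8: *.**....*
position 7 holds .

.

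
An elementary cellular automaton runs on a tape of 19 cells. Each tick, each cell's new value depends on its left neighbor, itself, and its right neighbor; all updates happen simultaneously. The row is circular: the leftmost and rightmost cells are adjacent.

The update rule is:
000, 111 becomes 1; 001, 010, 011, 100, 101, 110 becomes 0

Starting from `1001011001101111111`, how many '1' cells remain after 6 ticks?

tick 1: 0000000000000111111
tick 2: 0111111111110011110
tick 3: 0011111111100001100
tick 4: 1001111111001100001
tick 5: 0000111110000001100
tick 6: 1110011100111100001
count of 1: 11

11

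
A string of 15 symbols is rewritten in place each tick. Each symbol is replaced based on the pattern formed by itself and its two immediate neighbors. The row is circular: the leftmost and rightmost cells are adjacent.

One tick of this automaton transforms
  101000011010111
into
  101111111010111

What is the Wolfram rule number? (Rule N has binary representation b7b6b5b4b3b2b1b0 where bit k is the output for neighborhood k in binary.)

223

position 13: 111 → 1  (bit 7 = 1)
position 0: 110 → 1  (bit 6 = 1)
position 1: 101 → 0  (bit 5 = 0)
position 3: 100 → 1  (bit 4 = 1)
position 7: 011 → 1  (bit 3 = 1)
position 2: 010 → 1  (bit 2 = 1)
position 6: 001 → 1  (bit 1 = 1)
position 4: 000 → 1  (bit 0 = 1)
bits b7..b0 = 11011111 = 223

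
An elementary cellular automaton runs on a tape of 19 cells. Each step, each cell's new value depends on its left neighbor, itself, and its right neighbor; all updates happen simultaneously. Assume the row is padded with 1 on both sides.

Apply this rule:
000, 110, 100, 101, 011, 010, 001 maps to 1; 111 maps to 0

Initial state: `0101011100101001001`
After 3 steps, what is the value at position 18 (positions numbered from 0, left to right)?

1

1111110111111111111
0000011100000000000
1111110111111111111
position 18 holds 1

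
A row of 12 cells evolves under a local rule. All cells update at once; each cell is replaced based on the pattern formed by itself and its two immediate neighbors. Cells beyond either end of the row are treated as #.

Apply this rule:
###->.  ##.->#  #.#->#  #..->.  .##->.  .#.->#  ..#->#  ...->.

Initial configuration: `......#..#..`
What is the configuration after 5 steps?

.##.#.##.#.#

step 1: .....##.##.#
step 2: ....#.##.##.
step 3: ...###.##.##
step 4: ..#..##.##..
step 5: .##.#.##.#.#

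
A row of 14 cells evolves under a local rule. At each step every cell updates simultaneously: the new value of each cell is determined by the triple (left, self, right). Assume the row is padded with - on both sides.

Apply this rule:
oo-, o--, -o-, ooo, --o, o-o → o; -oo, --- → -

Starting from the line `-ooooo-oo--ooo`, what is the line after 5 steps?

oo-oo-ooooo-oo

o-ooooo-ooo-oo
oo-ooooo-ooo-o
-oo-ooooo-oooo
o-oo-ooooo-ooo
oo-oo-ooooo-oo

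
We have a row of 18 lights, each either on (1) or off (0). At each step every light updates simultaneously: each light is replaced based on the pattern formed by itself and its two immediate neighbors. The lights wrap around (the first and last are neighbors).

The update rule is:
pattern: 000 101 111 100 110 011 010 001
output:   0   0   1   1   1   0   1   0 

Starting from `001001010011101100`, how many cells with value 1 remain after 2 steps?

001101011001100110
000101001100110011
count of 1: 8

8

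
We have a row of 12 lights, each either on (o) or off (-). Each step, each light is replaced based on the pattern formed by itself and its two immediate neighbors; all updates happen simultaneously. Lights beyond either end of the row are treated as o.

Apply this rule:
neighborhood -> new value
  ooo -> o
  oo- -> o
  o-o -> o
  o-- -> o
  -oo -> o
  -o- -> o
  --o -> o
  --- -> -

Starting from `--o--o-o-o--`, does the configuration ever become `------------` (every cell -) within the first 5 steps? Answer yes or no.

no

oooooooooooo
oooooooooooo  (fixed point — unchanged through step 5)
step 5 is oooooooooooo, still not uniform -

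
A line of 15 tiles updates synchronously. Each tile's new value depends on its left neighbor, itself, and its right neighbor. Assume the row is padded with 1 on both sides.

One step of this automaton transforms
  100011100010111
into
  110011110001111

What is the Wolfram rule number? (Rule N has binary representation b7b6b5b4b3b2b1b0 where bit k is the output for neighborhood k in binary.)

248

position 5: 111 → 1  (bit 7 = 1)
position 0: 110 → 1  (bit 6 = 1)
position 11: 101 → 1  (bit 5 = 1)
position 1: 100 → 1  (bit 4 = 1)
position 4: 011 → 1  (bit 3 = 1)
position 10: 010 → 0  (bit 2 = 0)
position 3: 001 → 0  (bit 1 = 0)
position 2: 000 → 0  (bit 0 = 0)
bits b7..b0 = 11111000 = 248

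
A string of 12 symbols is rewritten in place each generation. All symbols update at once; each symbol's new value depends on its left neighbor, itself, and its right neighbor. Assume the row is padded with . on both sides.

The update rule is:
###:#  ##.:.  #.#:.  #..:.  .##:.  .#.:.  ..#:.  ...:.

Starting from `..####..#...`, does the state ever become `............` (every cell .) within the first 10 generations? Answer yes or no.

yes

...##.......
............
all cells are . at generation 2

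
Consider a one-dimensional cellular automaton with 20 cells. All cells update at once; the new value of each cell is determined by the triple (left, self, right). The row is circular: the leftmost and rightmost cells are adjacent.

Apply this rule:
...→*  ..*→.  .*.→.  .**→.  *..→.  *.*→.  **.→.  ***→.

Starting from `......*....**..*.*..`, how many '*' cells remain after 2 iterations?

8

iteration 1: *****...**.........*
iteration 2: ......*....*******..
count of *: 8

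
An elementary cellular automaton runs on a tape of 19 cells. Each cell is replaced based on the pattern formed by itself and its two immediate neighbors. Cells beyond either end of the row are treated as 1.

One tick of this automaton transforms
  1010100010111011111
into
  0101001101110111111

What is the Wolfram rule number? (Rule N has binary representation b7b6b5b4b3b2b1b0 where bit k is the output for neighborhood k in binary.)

171

position 11: 111 → 1  (bit 7 = 1)
position 0: 110 → 0  (bit 6 = 0)
position 1: 101 → 1  (bit 5 = 1)
position 5: 100 → 0  (bit 4 = 0)
position 10: 011 → 1  (bit 3 = 1)
position 2: 010 → 0  (bit 2 = 0)
position 7: 001 → 1  (bit 1 = 1)
position 6: 000 → 1  (bit 0 = 1)
bits b7..b0 = 10101011 = 171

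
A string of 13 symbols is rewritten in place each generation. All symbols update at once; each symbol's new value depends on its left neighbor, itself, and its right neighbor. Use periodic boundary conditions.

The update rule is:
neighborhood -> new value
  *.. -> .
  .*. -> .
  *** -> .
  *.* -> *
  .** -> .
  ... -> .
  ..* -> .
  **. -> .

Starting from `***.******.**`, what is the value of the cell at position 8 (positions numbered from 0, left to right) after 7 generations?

.

...*......*..
.............
.............  (fixed point — unchanged through generation 7)
position 8 holds .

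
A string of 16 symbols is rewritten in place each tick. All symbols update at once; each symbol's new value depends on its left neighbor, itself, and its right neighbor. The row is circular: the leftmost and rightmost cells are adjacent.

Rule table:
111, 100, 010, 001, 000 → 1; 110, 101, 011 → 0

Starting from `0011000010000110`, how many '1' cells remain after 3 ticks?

6

tick 1: 1100111111111001
tick 2: 1011011111110110
tick 3: 1000001111100000
count of 1: 6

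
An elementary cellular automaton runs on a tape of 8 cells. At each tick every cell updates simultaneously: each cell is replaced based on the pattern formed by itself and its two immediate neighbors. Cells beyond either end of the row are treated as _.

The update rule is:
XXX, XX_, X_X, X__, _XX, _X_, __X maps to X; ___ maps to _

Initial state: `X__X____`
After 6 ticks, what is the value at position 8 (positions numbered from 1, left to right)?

tick 1: XXXXX___
tick 2: XXXXXX__
tick 3: XXXXXXX_
tick 4: XXXXXXXX
tick 5: XXXXXXXX  (fixed point — unchanged through tick 6)
position 8 holds X

X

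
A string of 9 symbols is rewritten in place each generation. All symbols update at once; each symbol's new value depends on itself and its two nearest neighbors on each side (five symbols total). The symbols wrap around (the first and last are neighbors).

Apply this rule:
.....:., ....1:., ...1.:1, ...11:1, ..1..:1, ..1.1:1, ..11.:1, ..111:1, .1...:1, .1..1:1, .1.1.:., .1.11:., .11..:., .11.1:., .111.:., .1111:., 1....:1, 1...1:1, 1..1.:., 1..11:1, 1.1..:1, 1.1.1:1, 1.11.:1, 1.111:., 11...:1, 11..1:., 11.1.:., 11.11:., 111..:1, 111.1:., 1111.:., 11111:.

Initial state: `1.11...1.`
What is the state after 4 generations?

generation 1: 1.1.1111.
generation 2: 1.1......
generation 3: 1.111...1
generation 4: ....11111

....11111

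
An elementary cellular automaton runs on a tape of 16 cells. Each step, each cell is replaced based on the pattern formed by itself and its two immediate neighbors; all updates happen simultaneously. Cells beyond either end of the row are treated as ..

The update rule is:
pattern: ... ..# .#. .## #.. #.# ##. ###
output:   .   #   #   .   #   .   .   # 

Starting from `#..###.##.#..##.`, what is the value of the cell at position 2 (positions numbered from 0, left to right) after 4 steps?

###.#.....###..#
.#..##...#.#.###
####..#.##.#..#.
.##.###....#####
position 2 holds #

#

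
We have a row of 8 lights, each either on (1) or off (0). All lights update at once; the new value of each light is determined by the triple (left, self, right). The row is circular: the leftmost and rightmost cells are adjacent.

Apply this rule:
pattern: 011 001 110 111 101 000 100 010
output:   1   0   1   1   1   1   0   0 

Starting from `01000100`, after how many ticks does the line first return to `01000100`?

00010001
01000100

2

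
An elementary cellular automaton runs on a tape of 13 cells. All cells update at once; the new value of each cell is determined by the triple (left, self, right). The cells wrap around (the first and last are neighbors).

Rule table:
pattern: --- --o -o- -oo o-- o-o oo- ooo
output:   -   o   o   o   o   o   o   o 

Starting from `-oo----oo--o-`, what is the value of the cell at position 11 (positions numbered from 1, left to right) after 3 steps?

oooo--ooooooo
ooooooooooooo
ooooooooooooo
position 11 holds o

o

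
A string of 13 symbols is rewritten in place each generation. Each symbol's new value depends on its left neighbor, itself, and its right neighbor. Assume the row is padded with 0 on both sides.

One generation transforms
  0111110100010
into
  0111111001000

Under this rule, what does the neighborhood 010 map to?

0

At position 7 the neighborhood is 010; the next row has 0 there.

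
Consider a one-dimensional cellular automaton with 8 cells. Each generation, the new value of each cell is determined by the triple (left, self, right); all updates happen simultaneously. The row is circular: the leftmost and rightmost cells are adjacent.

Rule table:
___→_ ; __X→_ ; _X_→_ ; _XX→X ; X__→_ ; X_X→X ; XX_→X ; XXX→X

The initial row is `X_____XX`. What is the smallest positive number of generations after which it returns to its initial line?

X_____XX

1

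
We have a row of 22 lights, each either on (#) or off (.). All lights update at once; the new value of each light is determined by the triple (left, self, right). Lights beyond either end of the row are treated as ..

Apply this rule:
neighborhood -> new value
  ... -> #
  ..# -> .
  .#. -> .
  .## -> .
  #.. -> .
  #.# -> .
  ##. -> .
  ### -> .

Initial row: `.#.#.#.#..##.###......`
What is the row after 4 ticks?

################......

.................#####
################......
.................#####  (repeats tick 1; period 2)
tick 4: ################......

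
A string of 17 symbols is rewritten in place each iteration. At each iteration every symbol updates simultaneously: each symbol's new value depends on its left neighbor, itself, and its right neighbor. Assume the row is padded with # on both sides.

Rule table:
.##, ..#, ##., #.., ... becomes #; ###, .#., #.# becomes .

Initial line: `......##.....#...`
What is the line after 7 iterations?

#############.###
............#.#..
############...##
...........#####.
############...#.
...........####..
############..###

############..###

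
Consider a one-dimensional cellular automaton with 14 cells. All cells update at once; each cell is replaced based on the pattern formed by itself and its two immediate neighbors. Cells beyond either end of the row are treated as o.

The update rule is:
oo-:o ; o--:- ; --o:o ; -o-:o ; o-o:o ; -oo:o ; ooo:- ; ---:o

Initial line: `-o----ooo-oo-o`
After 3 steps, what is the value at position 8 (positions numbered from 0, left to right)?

step 1: oo-oooo-oooooo
step 2: -ooo--ooo-----
step 3: oo-o-oo-o-oooo
position 8 holds o

o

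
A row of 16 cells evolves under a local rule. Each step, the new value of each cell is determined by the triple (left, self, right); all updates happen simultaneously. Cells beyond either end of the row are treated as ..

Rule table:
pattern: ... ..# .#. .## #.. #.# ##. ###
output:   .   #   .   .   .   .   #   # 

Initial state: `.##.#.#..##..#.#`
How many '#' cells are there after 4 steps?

#.#.....#.#.#...
.......#........
......#.........
.....#..........
count of #: 1

1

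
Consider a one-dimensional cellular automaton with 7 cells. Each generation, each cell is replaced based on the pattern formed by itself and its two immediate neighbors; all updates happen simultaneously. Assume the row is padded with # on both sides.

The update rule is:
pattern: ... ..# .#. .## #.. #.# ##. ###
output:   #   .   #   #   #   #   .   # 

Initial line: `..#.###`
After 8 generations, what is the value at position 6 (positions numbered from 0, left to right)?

generation 1: #.#####
generation 2: .######
generation 3: #######
generation 4: #######  (fixed point — unchanged through generation 8)
position 6 holds #

#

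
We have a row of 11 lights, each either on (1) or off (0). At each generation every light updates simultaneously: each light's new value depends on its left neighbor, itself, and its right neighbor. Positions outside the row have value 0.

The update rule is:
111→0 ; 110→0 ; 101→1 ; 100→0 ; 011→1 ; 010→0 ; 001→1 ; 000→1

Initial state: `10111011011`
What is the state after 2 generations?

01100110110
11001101100

11001101100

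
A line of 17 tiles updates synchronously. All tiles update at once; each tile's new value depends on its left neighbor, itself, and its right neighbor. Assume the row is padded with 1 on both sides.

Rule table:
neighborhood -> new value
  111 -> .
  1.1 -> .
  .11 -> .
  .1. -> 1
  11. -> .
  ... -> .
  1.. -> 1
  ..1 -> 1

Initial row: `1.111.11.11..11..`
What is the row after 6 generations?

...........11..11
1.........1..11..
.1.......1111..11
.11.....1....11..
...1...111..1..11
1.111.1...11111..

1.111.1...11111..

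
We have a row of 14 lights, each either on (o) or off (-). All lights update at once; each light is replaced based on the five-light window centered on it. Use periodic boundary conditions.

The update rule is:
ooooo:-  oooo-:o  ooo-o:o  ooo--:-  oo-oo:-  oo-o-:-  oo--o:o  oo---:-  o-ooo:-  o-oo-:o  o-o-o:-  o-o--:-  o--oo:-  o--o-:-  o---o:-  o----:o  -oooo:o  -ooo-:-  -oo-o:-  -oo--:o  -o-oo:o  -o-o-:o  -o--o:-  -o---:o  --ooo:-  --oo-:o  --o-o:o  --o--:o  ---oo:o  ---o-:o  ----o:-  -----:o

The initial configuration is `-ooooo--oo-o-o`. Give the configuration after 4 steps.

o-o-o-o-o---o-
-o-o-o-o-o-ooo
--o-o-o-o-o--o
--oo-o-o-o---o

--oo-o-o-o---o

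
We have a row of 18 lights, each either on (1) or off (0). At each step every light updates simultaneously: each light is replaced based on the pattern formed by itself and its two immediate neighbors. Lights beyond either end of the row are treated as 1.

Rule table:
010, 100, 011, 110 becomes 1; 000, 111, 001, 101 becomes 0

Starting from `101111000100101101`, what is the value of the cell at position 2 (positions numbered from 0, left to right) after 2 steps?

1

101001100110101101
101101110110101101
position 2 holds 1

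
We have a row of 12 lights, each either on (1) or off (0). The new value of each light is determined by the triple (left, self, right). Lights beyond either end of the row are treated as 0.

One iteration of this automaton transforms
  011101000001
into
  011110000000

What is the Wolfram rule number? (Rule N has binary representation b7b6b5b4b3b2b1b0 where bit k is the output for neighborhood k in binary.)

232

position 2: 111 → 1  (bit 7 = 1)
position 3: 110 → 1  (bit 6 = 1)
position 4: 101 → 1  (bit 5 = 1)
position 6: 100 → 0  (bit 4 = 0)
position 1: 011 → 1  (bit 3 = 1)
position 5: 010 → 0  (bit 2 = 0)
position 0: 001 → 0  (bit 1 = 0)
position 7: 000 → 0  (bit 0 = 0)
bits b7..b0 = 11101000 = 232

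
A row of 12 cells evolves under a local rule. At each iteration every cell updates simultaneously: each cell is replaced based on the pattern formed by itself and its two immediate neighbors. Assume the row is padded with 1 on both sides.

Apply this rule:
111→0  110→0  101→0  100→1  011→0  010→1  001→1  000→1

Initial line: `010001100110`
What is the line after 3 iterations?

111110011000

iteration 1: 011110011000
iteration 2: 000001100111
iteration 3: 111110011000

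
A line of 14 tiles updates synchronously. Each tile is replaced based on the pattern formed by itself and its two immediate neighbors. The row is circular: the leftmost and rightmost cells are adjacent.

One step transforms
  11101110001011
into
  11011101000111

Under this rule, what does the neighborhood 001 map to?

0

At position 9 the neighborhood is 001; the next row has 0 there.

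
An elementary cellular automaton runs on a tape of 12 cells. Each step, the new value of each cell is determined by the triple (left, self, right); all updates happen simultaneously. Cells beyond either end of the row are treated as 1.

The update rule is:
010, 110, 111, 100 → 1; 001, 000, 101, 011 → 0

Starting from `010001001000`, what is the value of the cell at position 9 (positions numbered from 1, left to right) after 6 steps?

1

step 1: 011001101100
step 2: 001100100110
step 3: 100110110010
step 4: 110010011010
step 5: 111011001010
step 6: 111001101010
position 9 holds 1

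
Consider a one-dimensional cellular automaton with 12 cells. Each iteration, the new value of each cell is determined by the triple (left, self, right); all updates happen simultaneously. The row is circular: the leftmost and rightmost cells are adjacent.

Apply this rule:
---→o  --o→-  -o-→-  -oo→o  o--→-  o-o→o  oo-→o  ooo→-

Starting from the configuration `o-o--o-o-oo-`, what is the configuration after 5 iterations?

-o----o-oooo
o--oo--oo--o
o--oo--oo--o  (fixed point — unchanged through iteration 5)

o--oo--oo--o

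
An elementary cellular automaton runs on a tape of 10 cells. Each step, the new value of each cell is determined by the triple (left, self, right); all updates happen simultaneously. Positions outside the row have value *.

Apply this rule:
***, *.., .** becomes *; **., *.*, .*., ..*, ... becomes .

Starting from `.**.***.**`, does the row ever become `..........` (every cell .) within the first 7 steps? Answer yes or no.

no

.*..**..**
..*.*.*.**
*.......**
.*......**
..*.....**
*..*....**
.*..*...**
step 7 is .*..*...**, still not uniform .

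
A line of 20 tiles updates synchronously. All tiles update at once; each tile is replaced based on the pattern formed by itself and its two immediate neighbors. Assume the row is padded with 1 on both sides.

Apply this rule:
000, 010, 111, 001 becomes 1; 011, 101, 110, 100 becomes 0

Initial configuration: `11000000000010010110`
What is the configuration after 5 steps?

01111001100110000110

10011111111110110000
00101111111100000111
01100111111001111011
00001011110010110001
01111001100110000110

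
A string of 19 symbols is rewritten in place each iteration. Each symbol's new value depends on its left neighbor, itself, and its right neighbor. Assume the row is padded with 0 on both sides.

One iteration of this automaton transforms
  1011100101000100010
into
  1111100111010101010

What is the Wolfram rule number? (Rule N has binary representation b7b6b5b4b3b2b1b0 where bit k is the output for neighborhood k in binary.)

position 3: 111 → 1  (bit 7 = 1)
position 4: 110 → 1  (bit 6 = 1)
position 1: 101 → 1  (bit 5 = 1)
position 5: 100 → 0  (bit 4 = 0)
position 2: 011 → 1  (bit 3 = 1)
position 0: 010 → 1  (bit 2 = 1)
position 6: 001 → 0  (bit 1 = 0)
position 11: 000 → 1  (bit 0 = 1)
bits b7..b0 = 11101101 = 237

237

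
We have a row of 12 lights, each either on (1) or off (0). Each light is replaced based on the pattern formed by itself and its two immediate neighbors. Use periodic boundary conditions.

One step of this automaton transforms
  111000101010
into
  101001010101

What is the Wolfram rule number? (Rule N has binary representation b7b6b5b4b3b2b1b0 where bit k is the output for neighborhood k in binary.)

position 1: 111 → 0  (bit 7 = 0)
position 2: 110 → 1  (bit 6 = 1)
position 7: 101 → 1  (bit 5 = 1)
position 3: 100 → 0  (bit 4 = 0)
position 0: 011 → 1  (bit 3 = 1)
position 6: 010 → 0  (bit 2 = 0)
position 5: 001 → 1  (bit 1 = 1)
position 4: 000 → 0  (bit 0 = 0)
bits b7..b0 = 01101010 = 106

106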